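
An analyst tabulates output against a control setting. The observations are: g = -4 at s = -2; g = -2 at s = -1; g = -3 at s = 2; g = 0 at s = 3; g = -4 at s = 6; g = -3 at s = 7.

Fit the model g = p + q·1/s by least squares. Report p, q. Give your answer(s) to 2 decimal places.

Compute the Gram sums: Σ1 = 6, Σ1/s = -5/14, Σ1/s·1/s = 2927/1764.
For Aᵀg: Σg = -16, Σ1/s·g = 59/42.
Normal equations: [[6, -5/14]; [-5/14, 2927/1764]]·[p, q]ᵀ = [-16, 59/42]ᵀ.
Eliminating q: (2927/1764)·(row 1) − (-5/14)·(row 2) gives (5779/588)·p = (2927/1764)·(-16) − (-5/14)·(59/42) = -45947/1764, so p = -45947/17337.
Then q = ((59/42) − (-5/14)·(-45947/17337))/(2927/1764) = 1596/5779.

p = -2.65, q = 0.28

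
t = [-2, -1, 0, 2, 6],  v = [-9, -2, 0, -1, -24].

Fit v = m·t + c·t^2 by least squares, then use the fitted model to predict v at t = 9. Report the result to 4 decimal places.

v̂ = -63.4798

From the data, Σt·t = 45, Σt·t^2 = 215, Σt^2·t^2 = 1329.
Moment sums: Σt·v = -126, Σt^2·v = -906.
So AᵀA·[m, c]ᵀ = Aᵀv: [[45, 215]; [215, 1329]]·[m, c]ᵀ = [-126, -906]ᵀ.
Determinant 45·1329 − 215² = 13580.
m = ((-126)·1329 − 215·(-906))/13580 = 6834/3395; c = (45·(-906) − 215·(-126))/13580 = -684/679.
At t = 9: v̂ = (6834/3395)·(9) + (-684/679)·(81) = -215514/3395.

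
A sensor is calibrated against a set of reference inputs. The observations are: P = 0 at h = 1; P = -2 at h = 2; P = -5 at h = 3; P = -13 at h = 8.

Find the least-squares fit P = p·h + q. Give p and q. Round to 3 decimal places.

Setting ∂/∂p … = 0 gives: 78·p + 14·q = -123;  14·p + 4·q = -20.
(Σh·h = 78, Σh = 14, Σ1 = 4, Σh·P = -123, ΣP = -20.)
Eliminating q: 4·(row 1) − 14·(row 2) gives 116·p = 4·(-123) − 14·(-20) = -212, so p = -53/29.
Then q = ((-20) − 14·(-53/29))/4 = 81/58.

p = -1.828, q = 1.397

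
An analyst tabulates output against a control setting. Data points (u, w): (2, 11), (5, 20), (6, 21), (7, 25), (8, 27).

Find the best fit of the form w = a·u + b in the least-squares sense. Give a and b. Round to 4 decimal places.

a = 2.6698, b = 5.8491

From the data, Σu·u = 178, Σu = 28, Σ1 = 5.
Moment sums: Σu·w = 639, Σw = 104.
Normal equations: [[178, 28]; [28, 5]]·[a, b]ᵀ = [639, 104]ᵀ.
Δ = 178·5 − 28² = 106.
a = (639·5 − 28·104)/106 = 283/106; b = (178·104 − 28·639)/106 = 310/53.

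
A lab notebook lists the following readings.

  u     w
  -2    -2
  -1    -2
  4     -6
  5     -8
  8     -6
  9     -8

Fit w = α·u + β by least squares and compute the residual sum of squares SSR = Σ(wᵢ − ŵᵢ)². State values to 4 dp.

Entries of AᵀA: Σu·u = 191, Σu = 23, Σ1 = 6.
For Aᵀw: Σu·w = -178, Σw = -32.
AᵀA·[α, β]ᵀ = Aᵀw becomes [[191, 23]; [23, 6]]·[α, β]ᵀ = [-178, -32]ᵀ.
Δ = 191·6 − 23² = 617.
α = ((-178)·6 − 23·(-32))/617 = -332/617; β = (191·(-32) − 23·(-178))/617 = -2018/617.
Residuals: 120/617, 452/617, -356/617, -1258/617, 972/617, 70/617; SSR = 4664/617.

SSR = 7.5592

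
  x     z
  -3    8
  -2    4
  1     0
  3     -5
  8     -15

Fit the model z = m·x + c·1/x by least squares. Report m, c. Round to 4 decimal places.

Setting ∂/∂m … = 0 gives: 87·m + 5·c = -167;  5·m + (857/576)·c = -197/24.
(Σx·x = 87, Σx·1/x = 5, Σ1/x·1/x = 857/576, Σx·z = -167, Σ1/x·z = -197/24.)
det = 87·(857/576) − 5² = 20053/192.
m = ((-167)·(857/576) − 5·(-197/24))/(20053/192) = -119479/60159; c = (87·(-197/24) − 5·(-167))/(20053/192) = 23208/20053.

m = -1.9861, c = 1.1573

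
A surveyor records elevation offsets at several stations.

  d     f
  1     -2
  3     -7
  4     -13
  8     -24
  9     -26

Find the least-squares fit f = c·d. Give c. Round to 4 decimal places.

c = -2.9298

The normal equations are: 171·c = -501.
(Σd·d = 171, Σd·f = -501.)
Hence c = -501 / 171 ≈ -2.92982.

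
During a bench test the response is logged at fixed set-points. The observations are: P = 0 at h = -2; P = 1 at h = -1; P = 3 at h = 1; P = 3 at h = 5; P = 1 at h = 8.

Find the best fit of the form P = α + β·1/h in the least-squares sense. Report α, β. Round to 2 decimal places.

α = 1.65, β = 1.31

From the data, Σ1 = 5, Σ1/h = -7/40, Σ1/h·1/h = 3689/1600.
For XᵀP: ΣP = 8, Σ1/h·P = 109/40.
Determinant 5·(3689/1600) − (-7/40)² = 4599/400.
α = (8·(3689/1600) − (-7/40)·(109/40))/(4599/400) = 4325/2628; β = (5·(109/40) − (-7/40)·8)/(4599/400) = 6010/4599.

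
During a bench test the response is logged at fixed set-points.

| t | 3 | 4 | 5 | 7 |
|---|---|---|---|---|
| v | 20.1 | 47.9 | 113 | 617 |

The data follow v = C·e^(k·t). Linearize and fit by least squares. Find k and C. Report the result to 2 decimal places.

k = 0.86, C = 1.56

Linearized form: ln v = k·t + ln C. From the 4 transformed points,
XᵀX = [[99.0000, 19.0000]; [19.0000, 4]], rhs = [93.0896, 18.0221]ᵀ  (here Σt = 19.0000, Σ(t)² = 99.0000, Σln v = 18.0221, Σt·ln v = 93.0896).
Δ = 99.0000·4 − (19.0000)² = 35.0000; k = (93.0896·4 − 19.0000·18.0221)/35.0000 = 0.85539, ln C = (99.0000·18.0221 − 19.0000·93.0896)/35.0000 = 0.44240, so C = exp(0.44240) = 1.55643.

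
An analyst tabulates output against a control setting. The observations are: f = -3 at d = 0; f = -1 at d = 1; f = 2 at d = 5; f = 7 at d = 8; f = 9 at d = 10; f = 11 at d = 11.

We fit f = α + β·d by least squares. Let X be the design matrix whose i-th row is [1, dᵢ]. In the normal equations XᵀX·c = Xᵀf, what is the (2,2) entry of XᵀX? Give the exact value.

311

Row 2 ↔ basis d, column 2 ↔ basis d, so (XᵀX)_{2,2} = Σᵢ (d)·(d) = (0)·(0) + (1)·(1) + (5)·(5) + (8)·(8) + (10)·(10) + (11)·(11) = 311.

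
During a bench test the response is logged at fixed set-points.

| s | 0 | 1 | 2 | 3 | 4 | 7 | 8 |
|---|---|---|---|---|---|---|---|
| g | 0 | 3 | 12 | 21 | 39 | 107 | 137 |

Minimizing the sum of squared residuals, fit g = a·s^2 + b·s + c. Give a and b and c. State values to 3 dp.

a = 1.908, b = 1.935, c = -0.321

Forming MᵀM = [[6851, 955, 143]; [955, 143, 25]; [143, 25, 7]] and Mᵀg = [14875, 2091, 319]ᵀ gives MᵀM·[a, b, c]ᵀ = Mᵀg.
Inverting the 3×3 Gram matrix, [a, b, c]ᵀ = [45721/23961, 46372/23961, -2564/7987]ᵀ.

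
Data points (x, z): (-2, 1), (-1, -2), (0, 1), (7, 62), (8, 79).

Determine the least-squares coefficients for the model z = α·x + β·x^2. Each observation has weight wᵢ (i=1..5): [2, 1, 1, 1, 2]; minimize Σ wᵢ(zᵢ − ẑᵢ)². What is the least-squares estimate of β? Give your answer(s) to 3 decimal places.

β = 1.023

With design matrix A, AᵀWA = [[186, 1350]; [1350, 10626]] and AᵀWz = [1696, 13156]ᵀ.
Eliminating β: 10626·(row 1) − 1350·(row 2) gives 153936·α = 10626·1696 − 1350·13156 = 261096, so α = 10879/6414.
Then β = (13156 − 1350·(10879/6414))/10626 = 6559/6414.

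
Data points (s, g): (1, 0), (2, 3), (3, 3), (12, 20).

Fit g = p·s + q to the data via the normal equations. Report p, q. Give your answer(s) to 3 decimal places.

p = 1.792, q = -1.565

Forming XᵀX = [[158, 18]; [18, 4]] and Xᵀg = [255, 26]ᵀ gives XᵀX·[p, q]ᵀ = Xᵀg.
det = 158·4 − 18² = 308.
p = (255·4 − 18·26)/308 = 138/77; q = (158·26 − 18·255)/308 = -241/154.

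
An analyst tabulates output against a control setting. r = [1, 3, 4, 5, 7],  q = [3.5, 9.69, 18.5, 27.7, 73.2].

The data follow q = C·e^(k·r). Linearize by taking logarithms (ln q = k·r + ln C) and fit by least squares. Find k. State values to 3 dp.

k = 0.509

With ln qᵢ as the transformed response and rᵢ as the regressor:
Σr = 20.0000, Σ(r)² = 100.0000, Σln q = 14.0563, Σr·ln q = 66.3967.
Equations: 100.0000·k + 20.0000·ln C = 66.3967;  20.0000·k + 5·ln C = 14.0563.
Δ = 100.0000·5 − (20.0000)² = 100.0000; k = (66.3967·5 − 20.0000·14.0563)/100.0000 = 0.50858, ln C = (100.0000·14.0563 − 20.0000·66.3967)/100.0000 = 0.77692.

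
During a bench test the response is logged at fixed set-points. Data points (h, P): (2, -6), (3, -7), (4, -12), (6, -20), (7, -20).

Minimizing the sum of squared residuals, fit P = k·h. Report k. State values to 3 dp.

The normal equations are: 114·k = -341.
k = (-341)/114 = -2.99123.

k = -2.991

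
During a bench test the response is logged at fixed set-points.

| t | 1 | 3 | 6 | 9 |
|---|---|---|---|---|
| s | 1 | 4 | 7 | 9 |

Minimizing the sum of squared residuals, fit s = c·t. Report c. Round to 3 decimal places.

c = 1.071

MᵀM·[c]ᵀ = Mᵀs reads: 127·c = 136.
c = 136/127 = 1.07087.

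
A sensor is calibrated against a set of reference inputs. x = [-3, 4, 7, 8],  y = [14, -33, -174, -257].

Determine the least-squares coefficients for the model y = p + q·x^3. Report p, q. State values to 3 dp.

MᵀM·[p, q]ᵀ = Mᵀy reads: 4·p + 892·q = -450;  892·p + 384618·q = -193756.
(Σ1 = 4, Σx^3 = 892, Σx^3·x^3 = 384618, Σy = -450, Σx^3·y = -193756.)
Eliminating q: 384618·(row 1) − 892·(row 2) gives 742808·p = 384618·(-450) − 892·(-193756) = -247748, so p = -61937/185702.
Then q = ((-193756) − 892·(-61937/185702))/384618 = -46703/92851.

p = -0.334, q = -0.503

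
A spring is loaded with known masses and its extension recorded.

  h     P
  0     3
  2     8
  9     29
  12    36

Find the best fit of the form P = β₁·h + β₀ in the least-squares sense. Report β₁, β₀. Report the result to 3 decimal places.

The normal system XᵀX·[β₁, β₀]ᵀ = XᵀP is [[229, 23]; [23, 4]]·[β₁, β₀]ᵀ = [709, 76]ᵀ.
Δ = 229·4 − 23² = 387.
β₁ = (709·4 − 23·76)/387 = 1088/387; β₀ = (229·76 − 23·709)/387 = 1097/387.

β₁ = 2.811, β₀ = 2.835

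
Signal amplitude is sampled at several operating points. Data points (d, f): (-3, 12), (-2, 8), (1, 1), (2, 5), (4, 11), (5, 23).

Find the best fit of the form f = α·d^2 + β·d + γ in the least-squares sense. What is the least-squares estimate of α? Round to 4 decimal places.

From the data, Σd^2·d^2 = 995, Σd^2·d = 163, Σd^2 = 59, Σd·d = 59, Σd = 7, Σ1 = 6.
And Σd^2·f = 912, Σd·f = 118, Σf = 60.
Inverting the 3×3 Gram matrix, [α, β, γ]ᵀ = [7109/7332, -31229/36660, 343/235]ᵀ.

α = 0.9696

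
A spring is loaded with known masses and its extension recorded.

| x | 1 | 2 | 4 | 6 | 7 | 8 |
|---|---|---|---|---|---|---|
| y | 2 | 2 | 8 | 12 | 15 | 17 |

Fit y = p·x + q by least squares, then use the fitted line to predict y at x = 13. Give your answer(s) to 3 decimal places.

ŷ = 28.331

Entries of MᵀM: Σx·x = 170, Σx = 28, Σ1 = 6.
Moment sums: Σx·y = 351, Σy = 56.
Normal equations: [[170, 28]; [28, 6]]·[p, q]ᵀ = [351, 56]ᵀ.
Eliminating q: 6·(row 1) − 28·(row 2) gives 236·p = 6·351 − 28·56 = 538, so p = 269/118.
Then q = (56 − 28·(269/118))/6 = -77/59.
At x = 13: ŷ = (269/118)·(13) + (-77/59)·(1) = 3343/118.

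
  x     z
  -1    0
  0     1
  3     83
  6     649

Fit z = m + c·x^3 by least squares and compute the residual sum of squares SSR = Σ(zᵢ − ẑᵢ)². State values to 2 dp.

SSR = 2.00

AᵀA·[m, c]ᵀ = Aᵀz reads: 4·m + 242·c = 733;  242·m + 47386·c = 142425.
Determinant 4·47386 − 242² = 130980.
m = (733·47386 − 242·142425)/130980 = 66772/32745; c = (4·142425 − 242·733)/130980 = 196157/65490.
Residuals: 20871/21830, -34027/32745, 5887/65490, -223/32745; SSR = 131113/65490.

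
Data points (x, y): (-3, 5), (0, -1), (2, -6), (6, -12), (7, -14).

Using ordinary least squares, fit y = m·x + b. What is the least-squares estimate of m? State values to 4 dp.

Entries of AᵀA: Σx·x = 98, Σx = 12, Σ1 = 5.
For Aᵀy: Σx·y = -197, Σy = -28.
So AᵀA·[m, b]ᵀ = Aᵀy: [[98, 12]; [12, 5]]·[m, b]ᵀ = [-197, -28]ᵀ.
Eliminating b: 5·(row 1) − 12·(row 2) gives 346·m = 5·(-197) − 12·(-28) = -649, so m = -649/346.
Then b = ((-28) − 12·(-649/346))/5 = -190/173.

m = -1.8757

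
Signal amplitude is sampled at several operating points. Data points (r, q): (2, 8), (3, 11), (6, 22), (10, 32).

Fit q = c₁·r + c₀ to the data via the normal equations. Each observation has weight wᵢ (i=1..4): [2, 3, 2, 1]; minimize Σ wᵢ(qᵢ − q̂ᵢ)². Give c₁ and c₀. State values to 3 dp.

From the data, Σwᵢ·r·r = 207, Σwᵢ·r = 35, Σwᵢ·1 = 8.
For XᵀWq: Σwᵢ·r·q = 715, Σwᵢ·q = 125.
Determinant 207·8 − 35² = 431.
c₁ = (715·8 − 35·125)/431 = 1345/431; c₀ = (207·125 − 35·715)/431 = 850/431.

c₁ = 3.121, c₀ = 1.972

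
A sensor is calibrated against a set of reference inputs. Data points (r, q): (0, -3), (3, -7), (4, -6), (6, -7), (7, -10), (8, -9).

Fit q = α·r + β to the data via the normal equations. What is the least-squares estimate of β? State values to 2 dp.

β = -3.45

From the data, Σr·r = 174, Σr = 28, Σ1 = 6.
For Xᵀq: Σr·q = -229, Σq = -42.
Normal equations: [[174, 28]; [28, 6]]·[α, β]ᵀ = [-229, -42]ᵀ.
Eliminating β: 6·(row 1) − 28·(row 2) gives 260·α = 6·(-229) − 28·(-42) = -198, so α = -99/130.
Then β = ((-42) − 28·(-99/130))/6 = -224/65.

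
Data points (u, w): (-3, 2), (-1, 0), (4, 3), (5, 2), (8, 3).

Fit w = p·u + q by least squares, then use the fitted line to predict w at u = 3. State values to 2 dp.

ŵ = 2.07

Setting ∂/∂p … = 0 gives: 115·p + 13·q = 40;  13·p + 5·q = 10.
Determinant 115·5 − 13² = 406.
p = (40·5 − 13·10)/406 = 5/29; q = (115·10 − 13·40)/406 = 45/29.
At u = 3: ŵ = (5/29)·(3) + (45/29)·(1) = 60/29.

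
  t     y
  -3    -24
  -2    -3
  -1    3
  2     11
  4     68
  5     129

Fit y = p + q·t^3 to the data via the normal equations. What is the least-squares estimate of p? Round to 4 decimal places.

Compute the Gram sums: Σ1 = 6, Σt^3 = 161, Σt^3·t^3 = 20579.
Moment sums: Σy = 184, Σt^3·y = 21234.
AᵀA·[p, q]ᵀ = Aᵀy becomes [[6, 161]; [161, 20579]]·[p, q]ᵀ = [184, 21234]ᵀ.
Eliminating q: 20579·(row 1) − 161·(row 2) gives 97553·p = 20579·184 − 161·21234 = 367862, so p = 367862/97553.
Then q = (21234 − 161·(367862/97553))/20579 = 97780/97553.

p = 3.7709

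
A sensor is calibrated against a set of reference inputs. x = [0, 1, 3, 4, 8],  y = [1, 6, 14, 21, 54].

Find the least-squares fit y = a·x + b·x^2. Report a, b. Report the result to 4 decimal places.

The normal equations are: 90·a + 604·b = 564;  604·a + 4434·b = 3924.
det = 90·4434 − 604² = 34244.
a = (564·4434 − 604·3924)/34244 = 32670/8561; b = (90·3924 − 604·564)/34244 = 3126/8561.

a = 3.8161, b = 0.3651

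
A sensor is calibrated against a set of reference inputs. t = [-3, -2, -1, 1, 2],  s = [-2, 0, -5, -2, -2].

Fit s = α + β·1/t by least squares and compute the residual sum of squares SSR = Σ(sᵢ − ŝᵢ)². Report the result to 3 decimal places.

SSR = 11.356

With design matrix M, MᵀM = [[5, -1/3]; [-1/3, 47/18]] and Mᵀs = [-11, 8/3]ᵀ.
det = 5·(47/18) − (-1/3)² = 233/18.
α = ((-11)·(47/18) − (-1/3)·(8/3))/(233/18) = -501/233; β = (5·(8/3) − (-1/3)·(-11))/(233/18) = 174/233.
Residuals: 93/233, 588/233, -490/233, -139/233, -52/233; SSR = 2646/233.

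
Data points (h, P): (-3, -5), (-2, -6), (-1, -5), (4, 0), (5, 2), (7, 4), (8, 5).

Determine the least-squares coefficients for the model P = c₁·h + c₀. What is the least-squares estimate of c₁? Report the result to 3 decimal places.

Sums needed: Σh·h = 168, Σh = 18, Σ1 = 7.
For XᵀP: Σh·P = 110, ΣP = -5.
det = 168·7 − 18² = 852.
c₁ = (110·7 − 18·(-5))/852 = 215/213; c₀ = (168·(-5) − 18·110)/852 = -235/71.

c₁ = 1.009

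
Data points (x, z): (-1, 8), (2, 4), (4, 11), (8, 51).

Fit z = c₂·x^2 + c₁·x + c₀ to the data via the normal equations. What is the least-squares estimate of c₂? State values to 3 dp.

Normal-equation sums: Σx^2·x^2 = 4369, Σx^2·x = 583, Σx^2 = 85, Σx·x = 85, Σx = 13, Σ1 = 4.
And Σx^2·z = 3464, Σx·z = 452, Σz = 74.
MᵀM·[c₂, c₁, c₀]ᵀ = Mᵀz becomes [[4369, 583, 85]; [583, 85, 13]; [85, 13, 4]]·[c₂, c₁, c₀]ᵀ = [3464, 452, 74]ᵀ.
Solving the 3×3 system (Gaussian elimination) gives c₂ = 888/859, c₁ = -2122/859, c₀ = 3918/859.

c₂ = 1.034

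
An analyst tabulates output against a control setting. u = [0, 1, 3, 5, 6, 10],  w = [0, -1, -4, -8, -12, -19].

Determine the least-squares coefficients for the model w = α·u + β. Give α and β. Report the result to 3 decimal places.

α = -1.970, β = 0.875

With design matrix X, XᵀX = [[171, 25]; [25, 6]] and Xᵀw = [-315, -44]ᵀ.
Eliminating β: 6·(row 1) − 25·(row 2) gives 401·α = 6·(-315) − 25·(-44) = -790, so α = -790/401.
Then β = ((-44) − 25·(-790/401))/6 = 351/401.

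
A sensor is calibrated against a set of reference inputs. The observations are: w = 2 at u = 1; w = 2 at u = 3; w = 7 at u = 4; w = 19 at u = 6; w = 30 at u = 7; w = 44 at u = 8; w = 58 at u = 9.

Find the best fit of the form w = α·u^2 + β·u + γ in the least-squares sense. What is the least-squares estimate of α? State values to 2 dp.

Setting ∂/∂α … = 0 gives: 14692·α + 1892·β + 256·γ = 9800;  1892·α + 256·β + 38·γ = 1234;  256·α + 38·β + 7·γ = 162.
Solving the 3×3 system (Gaussian elimination) gives α = 607/528, β = -789/176, γ = 1435/264.

α = 1.15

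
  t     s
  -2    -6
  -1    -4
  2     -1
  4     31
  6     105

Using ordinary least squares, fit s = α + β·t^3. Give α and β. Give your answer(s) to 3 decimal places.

α = -3.021, β = 0.502

Entries of MᵀM: Σ1 = 5, Σt^3 = 279, Σt^3·t^3 = 50881.
Moment sums: Σs = 125, Σt^3·s = 24708.
MᵀM·[α, β]ᵀ = Mᵀs becomes [[5, 279]; [279, 50881]]·[α, β]ᵀ = [125, 24708]ᵀ.
Eliminating β: 50881·(row 1) − 279·(row 2) gives 176564·α = 50881·125 − 279·24708 = -533407, so α = -533407/176564.
Then β = (24708 − 279·(-533407/176564))/50881 = 88665/176564.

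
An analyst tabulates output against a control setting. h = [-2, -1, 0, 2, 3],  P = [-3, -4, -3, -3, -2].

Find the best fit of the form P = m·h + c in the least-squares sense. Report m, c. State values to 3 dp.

MᵀM·[m, c]ᵀ = MᵀP reads: 18·m + 2·c = -2;  2·m + 5·c = -15.
(Σh·h = 18, Σh = 2, Σ1 = 5, Σh·P = -2, ΣP = -15.)
Determinant 18·5 − 2² = 86.
m = ((-2)·5 − 2·(-15))/86 = 10/43; c = (18·(-15) − 2·(-2))/86 = -133/43.

m = 0.233, c = -3.093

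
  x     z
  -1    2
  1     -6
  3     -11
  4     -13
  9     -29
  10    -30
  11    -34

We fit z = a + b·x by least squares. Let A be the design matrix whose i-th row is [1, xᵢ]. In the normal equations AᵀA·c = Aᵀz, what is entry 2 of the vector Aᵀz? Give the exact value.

-1028

Entry 2 ↔ basis x, so (Aᵀz)_{2} = Σᵢ (x)·zᵢ = (-1)·(2) + (1)·(-6) + (3)·(-11) + (4)·(-13) + (9)·(-29) + (10)·(-30) + (11)·(-34) = -1028.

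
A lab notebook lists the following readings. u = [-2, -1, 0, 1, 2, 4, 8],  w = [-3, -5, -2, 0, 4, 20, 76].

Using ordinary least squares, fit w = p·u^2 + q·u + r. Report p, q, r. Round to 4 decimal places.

Setting ∂/∂p … = 0 gives: 4386·p + 576·q + 90·r = 5183;  576·p + 90·q + 12·r = 707;  90·p + 12·q + 7·r = 90.
Solving the 3×3 system (Gaussian elimination) gives p = 2579/2574, q = 14479/7722, r = -379/117.

p = 1.0019, q = 1.8750, r = -3.2393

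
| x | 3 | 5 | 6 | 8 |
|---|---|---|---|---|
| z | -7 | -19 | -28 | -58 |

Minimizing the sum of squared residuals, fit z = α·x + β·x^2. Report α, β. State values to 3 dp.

The normal equations are: 134·α + 880·β = -748;  880·α + 6098·β = -5258.
(Σx·x = 134, Σx·x^2 = 880, Σx^2·x^2 = 6098, Σx·z = -748, Σx^2·z = -5258.)
Δ = 134·6098 − 880² = 42732.
α = ((-748)·6098 − 880·(-5258))/42732 = 1826/1187; β = (134·(-5258) − 880·(-748))/42732 = -1287/1187.

α = 1.538, β = -1.084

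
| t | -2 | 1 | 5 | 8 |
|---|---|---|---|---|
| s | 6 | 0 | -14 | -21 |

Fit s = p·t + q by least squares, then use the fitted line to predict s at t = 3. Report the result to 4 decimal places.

Forming MᵀM = [[94, 12]; [12, 4]] and Mᵀs = [-250, -29]ᵀ gives MᵀM·[p, q]ᵀ = Mᵀs.
Δ = 94·4 − 12² = 232.
p = ((-250)·4 − 12·(-29))/232 = -163/58; q = (94·(-29) − 12·(-250))/232 = 137/116.
At t = 3: ŝ = (-163/58)·(3) + (137/116)·(1) = -29/4.

ŝ = -7.2500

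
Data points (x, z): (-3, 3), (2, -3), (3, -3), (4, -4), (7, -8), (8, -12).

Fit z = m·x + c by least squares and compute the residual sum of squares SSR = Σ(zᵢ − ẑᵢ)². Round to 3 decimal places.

Sums needed: Σx·x = 151, Σx = 21, Σ1 = 6.
For Mᵀz: Σx·z = -192, Σz = -27.
Eliminating c: 6·(row 1) − 21·(row 2) gives 465·m = 6·(-192) − 21·(-27) = -585, so m = -39/31.
Then c = ((-27) − 21·(-39/31))/6 = -3/31.
Residuals: -21/31, -12/31, 27/31, 35/31, 28/31, -57/31; SSR = 212/31.

SSR = 6.839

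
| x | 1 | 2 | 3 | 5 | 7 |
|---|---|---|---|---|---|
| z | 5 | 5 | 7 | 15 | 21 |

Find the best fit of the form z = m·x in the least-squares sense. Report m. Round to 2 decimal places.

m = 2.93

Forming AᵀA = [[88]] and Aᵀz = [258]ᵀ gives AᵀA·[m]ᵀ = Aᵀz.
Hence m = 258 / 88 ≈ 2.93182.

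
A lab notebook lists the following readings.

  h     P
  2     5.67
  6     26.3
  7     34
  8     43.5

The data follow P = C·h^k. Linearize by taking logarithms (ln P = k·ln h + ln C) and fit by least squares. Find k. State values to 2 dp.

k = 1.45

Taking logs, ln P = k·ln h + ln C, so regress ln P on ln h.
XᵀX = [[11.8015, 6.5103]; [6.5103, 4]], rhs = [21.7682, 12.3039]ᵀ  (here Σln h = 6.5103, Σ(ln h)² = 11.8015, Σln P = 12.3039, Σln h·ln P = 21.7682).
Solving (det = 4.8225): k = 1.44562, ln C = 0.72314.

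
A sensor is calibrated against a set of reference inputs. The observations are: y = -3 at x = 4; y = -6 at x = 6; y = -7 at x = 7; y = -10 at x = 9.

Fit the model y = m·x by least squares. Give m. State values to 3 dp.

From the data, Σx·x = 182.
And Σx·y = -187.
MᵀM·[m]ᵀ = Mᵀy becomes [[182]]·[m]ᵀ = [-187]ᵀ.
Hence m = -187 / 182 ≈ -1.02747.

m = -1.027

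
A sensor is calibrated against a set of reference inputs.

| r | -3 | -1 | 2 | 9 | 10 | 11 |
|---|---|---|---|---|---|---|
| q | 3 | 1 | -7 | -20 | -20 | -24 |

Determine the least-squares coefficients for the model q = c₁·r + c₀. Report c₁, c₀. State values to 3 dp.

c₁ = -1.917, c₀ = -2.219

The normal system XᵀX·[c₁, c₀]ᵀ = Xᵀq is [[316, 28]; [28, 6]]·[c₁, c₀]ᵀ = [-668, -67]ᵀ.
Determinant 316·6 − 28² = 1112.
c₁ = ((-668)·6 − 28·(-67))/1112 = -533/278; c₀ = (316·(-67) − 28·(-668))/1112 = -617/278.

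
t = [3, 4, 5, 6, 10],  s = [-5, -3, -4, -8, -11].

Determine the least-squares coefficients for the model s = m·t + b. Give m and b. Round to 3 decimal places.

m = -1.075, b = -0.178

From the data, Σt·t = 186, Σt = 28, Σ1 = 5.
And Σt·s = -205, Σs = -31.
Eliminating b: 5·(row 1) − 28·(row 2) gives 146·m = 5·(-205) − 28·(-31) = -157, so m = -157/146.
Then b = ((-31) − 28·(-157/146))/5 = -13/73.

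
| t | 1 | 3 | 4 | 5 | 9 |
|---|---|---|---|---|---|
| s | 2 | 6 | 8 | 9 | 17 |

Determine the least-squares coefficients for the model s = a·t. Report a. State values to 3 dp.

Compute the Gram sums: Σt·t = 132.
Right-hand side: Σt·s = 250.
Hence a = 250 / 132 ≈ 1.89394.

a = 1.894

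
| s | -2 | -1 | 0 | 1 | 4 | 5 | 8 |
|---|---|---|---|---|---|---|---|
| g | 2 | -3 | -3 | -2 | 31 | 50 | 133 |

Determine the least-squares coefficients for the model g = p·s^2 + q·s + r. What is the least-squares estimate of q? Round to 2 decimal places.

AᵀA·[p, q, r]ᵀ = Aᵀg reads: 4995·p + 693·q + 111·r = 10261;  693·p + 111·q + 15·r = 1435;  111·p + 15·q + 7·r = 208.
Solving the 3×3 system (Gaussian elimination) gives p = 115259/55926, q = 12121/18642, r = -40633/9321.

q = 0.65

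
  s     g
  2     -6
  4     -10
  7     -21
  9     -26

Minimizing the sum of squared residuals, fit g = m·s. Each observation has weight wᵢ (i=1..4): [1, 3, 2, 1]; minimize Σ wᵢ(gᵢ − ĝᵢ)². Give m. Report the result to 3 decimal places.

XᵀWX·[m]ᵀ = XᵀWg reads: 231·m = -660.
Hence m = -660 / 231 ≈ -2.85714.

m = -2.857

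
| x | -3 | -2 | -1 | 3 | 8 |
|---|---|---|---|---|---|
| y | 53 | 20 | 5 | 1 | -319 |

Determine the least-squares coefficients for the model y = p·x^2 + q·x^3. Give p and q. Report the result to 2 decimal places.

Forming AᵀA = [[4275, 32735]; [32735, 263667]] and Aᵀy = [-19845, -164897]ᵀ gives AᵀA·[p, q]ᵀ = Aᵀy.
det = 4275·263667 − 32735² = 55596200.
p = ((-19845)·263667 − 32735·(-164897))/55596200 = 4135792/1389905; q = (4275·(-164897) − 32735·(-19845))/55596200 = -276543/277981.

p = 2.98, q = -0.99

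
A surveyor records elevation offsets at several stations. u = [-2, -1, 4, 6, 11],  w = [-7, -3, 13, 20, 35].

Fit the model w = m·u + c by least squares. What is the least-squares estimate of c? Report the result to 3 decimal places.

Normal-equation sums: Σu·u = 178, Σu = 18, Σ1 = 5.
And Σu·w = 574, Σw = 58.
Normal equations: [[178, 18]; [18, 5]]·[m, c]ᵀ = [574, 58]ᵀ.
Δ = 178·5 − 18² = 566.
m = (574·5 − 18·58)/566 = 913/283; c = (178·58 − 18·574)/566 = -4/283.

c = -0.014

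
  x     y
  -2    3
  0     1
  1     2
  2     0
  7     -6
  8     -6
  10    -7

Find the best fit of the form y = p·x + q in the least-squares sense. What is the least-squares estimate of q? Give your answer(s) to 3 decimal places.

From the data, Σx·x = 222, Σx = 26, Σ1 = 7.
Moment sums: Σx·y = -164, Σy = -13.
det = 222·7 − 26² = 878.
p = ((-164)·7 − 26·(-13))/878 = -405/439; q = (222·(-13) − 26·(-164))/878 = 689/439.

q = 1.569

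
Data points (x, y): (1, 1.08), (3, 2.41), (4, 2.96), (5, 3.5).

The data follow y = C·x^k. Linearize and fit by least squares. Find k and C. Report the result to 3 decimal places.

k = 0.729, C = 1.080

With ln yᵢ as the transformed response and ln xᵢ as the regressor:
AᵀA = [[5.7191, 4.0943]; [4.0943, 4]], rhs = [4.4870, 3.2945]ᵀ  (here Σln x = 4.0943, Σ(ln x)² = 5.7191, Σln y = 3.2945, Σln x·ln y = 4.4870).
Solving (det = 6.1125): k = 0.72949, ln C = 0.07694, so C = exp(0.07694) = 1.07998.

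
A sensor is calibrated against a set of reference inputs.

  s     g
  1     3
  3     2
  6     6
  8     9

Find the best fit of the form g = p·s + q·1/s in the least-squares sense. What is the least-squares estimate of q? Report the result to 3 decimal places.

Sums needed: Σs·s = 110, Σs·1/s = 4, Σ1/s·1/s = 665/576.
Right-hand side: Σs·g = 117, Σ1/s·g = 139/24.
Δ = 110·(665/576) − 4² = 31967/288.
p = (117·(665/576) − 4·(139/24))/(31967/288) = 64461/63934; q = (110·(139/24) − 4·117)/(31967/288) = 48696/31967.

q = 1.523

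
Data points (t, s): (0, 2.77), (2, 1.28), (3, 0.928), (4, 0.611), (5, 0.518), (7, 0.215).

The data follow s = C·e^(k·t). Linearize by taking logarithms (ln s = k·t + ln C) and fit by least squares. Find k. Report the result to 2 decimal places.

k = -0.36

With ln sᵢ as the transformed response and tᵢ as the regressor:
Sums: Σt = 21.0000, Σ(t)² = 103.0000, Σln s = -1.4966, Σt·ln s = -15.7498.
Normal system: [[103.0000, 21.0000]; [21.0000, 6]]·[k, ln C]ᵀ = [-15.7498, -1.4966]ᵀ.
Slope k = (n·Σt·ln s − Σt·Σln s)/(n·Σ(t)² − (Σt)²) = (6·-15.7498 − 21.0000·-1.4966)/177.0000 = -0.35633; ln C = (Σln s − k·Σt)/n = 0.99773.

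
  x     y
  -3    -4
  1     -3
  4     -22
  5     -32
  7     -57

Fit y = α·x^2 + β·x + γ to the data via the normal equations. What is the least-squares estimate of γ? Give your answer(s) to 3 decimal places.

With design matrix M, MᵀM = [[3364, 506, 100]; [506, 100, 14]; [100, 14, 5]] and Mᵀy = [-3984, -638, -118]ᵀ.
Inverting the 3×3 Gram matrix, [α, β, γ]ᵀ = [-36527/39819, -65678/39819, -8430/13273]ᵀ.

γ = -0.635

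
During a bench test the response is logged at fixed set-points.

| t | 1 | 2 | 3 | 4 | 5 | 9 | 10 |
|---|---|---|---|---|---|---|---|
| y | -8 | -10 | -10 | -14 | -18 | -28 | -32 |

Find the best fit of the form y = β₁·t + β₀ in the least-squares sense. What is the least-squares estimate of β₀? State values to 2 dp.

With design matrix M, MᵀM = [[236, 34]; [34, 7]] and Mᵀy = [-776, -120]ᵀ.
Eliminating β₀: 7·(row 1) − 34·(row 2) gives 496·β₁ = 7·(-776) − 34·(-120) = -1352, so β₁ = -169/62.
Then β₀ = ((-120) − 34·(-169/62))/7 = -121/31.

β₀ = -3.90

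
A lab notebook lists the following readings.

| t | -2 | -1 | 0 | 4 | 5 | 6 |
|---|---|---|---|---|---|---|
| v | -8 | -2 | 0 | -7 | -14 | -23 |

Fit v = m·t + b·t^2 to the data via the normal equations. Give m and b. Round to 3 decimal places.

Forming XᵀX = [[82, 396]; [396, 2194]] and Xᵀv = [-218, -1324]ᵀ gives XᵀX·[m, b]ᵀ = Xᵀv.
det = 82·2194 − 396² = 23092.
m = ((-218)·2194 − 396·(-1324))/23092 = 11503/5773; b = (82·(-1324) − 396·(-218))/23092 = -5560/5773.

m = 1.993, b = -0.963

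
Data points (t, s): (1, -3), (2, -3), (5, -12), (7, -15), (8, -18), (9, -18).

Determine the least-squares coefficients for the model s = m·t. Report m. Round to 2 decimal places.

m = -2.14

From the data, Σt·t = 224.
For Xᵀs: Σt·s = -480.
Normal equations: [[224]]·[m]ᵀ = [-480]ᵀ.
m = (-480)/224 = -2.14286.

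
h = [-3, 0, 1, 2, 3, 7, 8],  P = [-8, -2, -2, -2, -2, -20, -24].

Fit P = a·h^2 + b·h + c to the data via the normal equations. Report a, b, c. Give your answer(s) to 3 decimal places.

Forming XᵀX = [[6676, 864, 136]; [864, 136, 18]; [136, 18, 7]] and XᵀP = [-2616, -320, -60]ᵀ gives XᵀX·[a, b, c]ᵀ = XᵀP.
Solving the 3×3 system (Gaussian elimination) gives a = -6546/14203, b = 11290/14203, c = -23592/14203.

a = -0.461, b = 0.795, c = -1.661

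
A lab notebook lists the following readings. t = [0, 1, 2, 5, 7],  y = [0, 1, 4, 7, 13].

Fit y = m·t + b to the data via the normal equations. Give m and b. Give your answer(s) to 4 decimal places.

The normal system AᵀA·[m, b]ᵀ = Aᵀy is [[79, 15]; [15, 5]]·[m, b]ᵀ = [135, 25]ᵀ.
Determinant 79·5 − 15² = 170.
m = (135·5 − 15·25)/170 = 30/17; b = (79·25 − 15·135)/170 = -5/17.

m = 1.7647, b = -0.2941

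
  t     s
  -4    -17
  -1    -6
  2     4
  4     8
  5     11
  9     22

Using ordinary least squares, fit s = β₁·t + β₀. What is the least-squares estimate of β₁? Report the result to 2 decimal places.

The normal system XᵀX·[β₁, β₀]ᵀ = Xᵀs is [[143, 15]; [15, 6]]·[β₁, β₀]ᵀ = [367, 22]ᵀ.
Eliminating β₀: 6·(row 1) − 15·(row 2) gives 633·β₁ = 6·367 − 15·22 = 1872, so β₁ = 624/211.
Then β₀ = (22 − 15·(624/211))/6 = -2359/633.

β₁ = 2.96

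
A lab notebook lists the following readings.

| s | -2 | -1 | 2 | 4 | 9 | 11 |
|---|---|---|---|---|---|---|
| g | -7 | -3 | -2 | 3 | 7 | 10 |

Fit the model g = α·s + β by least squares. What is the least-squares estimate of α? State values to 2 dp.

From the data, Σs·s = 227, Σs = 23, Σ1 = 6.
Moment sums: Σs·g = 198, Σg = 8.
Determinant 227·6 − 23² = 833.
α = (198·6 − 23·8)/833 = 1004/833; β = (227·8 − 23·198)/833 = -2738/833.

α = 1.21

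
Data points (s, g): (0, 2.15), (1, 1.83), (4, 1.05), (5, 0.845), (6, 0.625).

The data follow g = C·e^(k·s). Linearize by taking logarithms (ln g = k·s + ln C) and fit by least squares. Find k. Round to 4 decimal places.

k = -0.2000

Let Y = ln g. Fitting Y = k·s + ln C by least squares:
Σs = 16.0000, Σ(s)² = 78.0000, Σln g = 0.7802, Σs·ln g = -2.8626.
Equations: 78.0000·k + 16.0000·ln C = -2.8626;  16.0000·k + 5·ln C = 0.7802.
Δ = 78.0000·5 − (16.0000)² = 134.0000; k = (-2.8626·5 − 16.0000·0.7802)/134.0000 = -0.19997, ln C = (78.0000·0.7802 − 16.0000·-2.8626)/134.0000 = 0.79593.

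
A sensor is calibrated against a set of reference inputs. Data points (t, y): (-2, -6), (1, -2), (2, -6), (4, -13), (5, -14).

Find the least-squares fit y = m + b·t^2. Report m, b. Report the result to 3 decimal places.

m = -3.417, b = -0.478

Forming AᵀA = [[5, 50]; [50, 914]] and Aᵀy = [-41, -608]ᵀ gives AᵀA·[m, b]ᵀ = Aᵀy.
Determinant 5·914 − 50² = 2070.
m = ((-41)·914 − 50·(-608))/2070 = -393/115; b = (5·(-608) − 50·(-41))/2070 = -11/23.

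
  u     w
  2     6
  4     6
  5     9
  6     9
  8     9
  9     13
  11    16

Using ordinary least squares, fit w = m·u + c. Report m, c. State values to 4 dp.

Compute the Gram sums: Σu·u = 347, Σu = 45, Σ1 = 7.
Moment sums: Σu·w = 500, Σw = 68.
XᵀX·[m, c]ᵀ = Xᵀw becomes [[347, 45]; [45, 7]]·[m, c]ᵀ = [500, 68]ᵀ.
Eliminating c: 7·(row 1) − 45·(row 2) gives 404·m = 7·500 − 45·68 = 440, so m = 110/101.
Then c = (68 − 45·(110/101))/7 = 274/101.

m = 1.0891, c = 2.7129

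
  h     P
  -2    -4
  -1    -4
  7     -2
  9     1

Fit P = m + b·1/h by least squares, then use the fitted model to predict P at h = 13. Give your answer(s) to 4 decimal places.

P̂ = -0.9379

Normal-equation sums: Σ1 = 4, Σ1/h = -157/126, Σ1/h·1/h = 20365/15876.
For AᵀP: ΣP = -9, Σ1/h·P = 367/63.
AᵀA·[m, b]ᵀ = AᵀP becomes [[4, -157/126]; [-157/126, 20365/15876]]·[m, b]ᵀ = [-9, 367/63]ᵀ.
Eliminating b: (20365/15876)·(row 1) − (-157/126)·(row 2) gives (18937/5292)·m = (20365/15876)·(-9) − (-157/126)·(367/63) = -9721/2268, so m = -68047/56811.
Then b = ((367/63) − (-157/126)·(-68047/56811))/(20365/15876) = 63966/18937.
At h = 13: P̂ = (-68047/56811)·(1) + (63966/18937)·(1/13) = -692713/738543.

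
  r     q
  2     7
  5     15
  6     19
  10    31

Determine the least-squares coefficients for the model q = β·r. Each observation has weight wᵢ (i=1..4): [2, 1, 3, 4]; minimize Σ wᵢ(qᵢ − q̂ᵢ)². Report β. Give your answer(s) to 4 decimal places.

Entries of AᵀWA: Σwᵢ·r·r = 541.
And Σwᵢ·r·q = 1685.
β = 1685/541 = 3.1146.

β = 3.1146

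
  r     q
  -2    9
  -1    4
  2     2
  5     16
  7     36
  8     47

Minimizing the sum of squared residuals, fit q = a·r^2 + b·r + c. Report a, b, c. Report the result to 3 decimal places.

a = 0.931, b = -1.719, c = 1.624

Sums needed: Σr^2·r^2 = 7155, Σr^2·r = 979, Σr^2 = 147, Σr·r = 147, Σr = 19, Σ1 = 6.
Right-hand side: Σr^2·q = 5220, Σr·q = 690, Σq = 114.
Row-reducing yields a = 2459/2640, b = -1513/880, c = 268/165.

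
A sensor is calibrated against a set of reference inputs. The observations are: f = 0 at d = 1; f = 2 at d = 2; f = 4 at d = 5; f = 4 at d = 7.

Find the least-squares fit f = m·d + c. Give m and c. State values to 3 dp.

m = 0.637, c = 0.110

The normal equations are: 79·m + 15·c = 52;  15·m + 4·c = 10.
(Σd·d = 79, Σd = 15, Σ1 = 4, Σd·f = 52, Σf = 10.)
Eliminating c: 4·(row 1) − 15·(row 2) gives 91·m = 4·52 − 15·10 = 58, so m = 58/91.
Then c = (10 − 15·(58/91))/4 = 10/91.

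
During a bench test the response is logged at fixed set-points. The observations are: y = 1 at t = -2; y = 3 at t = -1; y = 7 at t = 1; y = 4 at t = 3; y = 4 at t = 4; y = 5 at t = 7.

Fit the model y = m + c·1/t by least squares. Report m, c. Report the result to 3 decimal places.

MᵀM·[m, c]ᵀ = Mᵀy reads: 6·m + (19/84)·c = 24;  (19/84)·m + (17245/7056)·c = 275/42.
(Σ1 = 6, Σ1/t = 19/84, Σ1/t·1/t = 17245/7056, Σy = 24, Σ1/t·y = 275/42.)
Eliminating c: (17245/7056)·(row 1) − (19/84)·(row 2) gives (103109/7056)·m = (17245/7056)·24 − (19/84)·(275/42) = 201715/3528, so m = 403430/103109.
Then c = ((275/42) − (19/84)·(403430/103109))/(17245/7056) = 238896/103109.

m = 3.913, c = 2.317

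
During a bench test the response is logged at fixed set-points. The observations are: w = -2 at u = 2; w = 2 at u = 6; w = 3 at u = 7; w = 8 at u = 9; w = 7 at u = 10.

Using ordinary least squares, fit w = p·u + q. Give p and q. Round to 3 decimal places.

Forming XᵀX = [[270, 34]; [34, 5]] and Xᵀw = [171, 18]ᵀ gives XᵀX·[p, q]ᵀ = Xᵀw.
Eliminating q: 5·(row 1) − 34·(row 2) gives 194·p = 5·171 − 34·18 = 243, so p = 243/194.
Then q = (18 − 34·(243/194))/5 = -477/97.

p = 1.253, q = -4.918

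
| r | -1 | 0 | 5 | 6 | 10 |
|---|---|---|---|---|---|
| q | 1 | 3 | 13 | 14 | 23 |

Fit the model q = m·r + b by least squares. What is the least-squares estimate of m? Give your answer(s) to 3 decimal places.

m = 1.976

XᵀX·[m, b]ᵀ = Xᵀq reads: 162·m + 20·b = 378;  20·m + 5·b = 54.
det = 162·5 − 20² = 410.
m = (378·5 − 20·54)/410 = 81/41; b = (162·54 − 20·378)/410 = 594/205.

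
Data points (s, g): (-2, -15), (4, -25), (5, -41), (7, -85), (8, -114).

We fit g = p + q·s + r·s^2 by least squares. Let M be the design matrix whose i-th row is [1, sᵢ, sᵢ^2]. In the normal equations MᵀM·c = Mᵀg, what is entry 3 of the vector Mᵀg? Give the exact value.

Entry 3 ↔ basis s^2, so (Mᵀg)_{3} = Σᵢ (s^2)·gᵢ = (4)·(-15) + (16)·(-25) + (25)·(-41) + (49)·(-85) + (64)·(-114) = -12946.

-12946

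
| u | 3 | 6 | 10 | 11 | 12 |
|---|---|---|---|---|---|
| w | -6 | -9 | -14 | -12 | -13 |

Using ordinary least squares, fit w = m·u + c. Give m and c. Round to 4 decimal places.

Forming AᵀA = [[410, 42]; [42, 5]] and Aᵀw = [-500, -54]ᵀ gives AᵀA·[m, c]ᵀ = Aᵀw.
Eliminating c: 5·(row 1) − 42·(row 2) gives 286·m = 5·(-500) − 42·(-54) = -232, so m = -116/143.
Then c = ((-54) − 42·(-116/143))/5 = -570/143.

m = -0.8112, c = -3.9860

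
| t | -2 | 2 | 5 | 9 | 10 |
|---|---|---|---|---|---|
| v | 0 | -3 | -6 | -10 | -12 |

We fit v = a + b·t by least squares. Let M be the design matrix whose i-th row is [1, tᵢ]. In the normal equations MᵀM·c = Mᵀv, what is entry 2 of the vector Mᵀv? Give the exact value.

-246

Entry 2 ↔ basis t, so (Mᵀv)_{2} = Σᵢ (t)·vᵢ = (-2)·(0) + (2)·(-3) + (5)·(-6) + (9)·(-10) + (10)·(-12) = -246.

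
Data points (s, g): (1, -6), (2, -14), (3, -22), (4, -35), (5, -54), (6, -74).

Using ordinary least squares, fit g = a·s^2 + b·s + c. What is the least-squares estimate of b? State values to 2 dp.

b = -0.51

With design matrix M, MᵀM = [[2275, 441, 91]; [441, 91, 21]; [91, 21, 6]] and Mᵀg = [-4834, -954, -205]ᵀ.
Row-reducing yields a = -13/7, b = -18/35, c = -21/5.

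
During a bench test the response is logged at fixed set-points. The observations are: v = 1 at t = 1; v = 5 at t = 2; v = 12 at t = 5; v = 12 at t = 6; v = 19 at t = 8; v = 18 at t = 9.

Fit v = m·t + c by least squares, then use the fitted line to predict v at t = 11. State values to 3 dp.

From the data, Σt·t = 211, Σt = 31, Σ1 = 6.
For Mᵀv: Σt·v = 457, Σv = 67.
Δ = 211·6 − 31² = 305.
m = (457·6 − 31·67)/305 = 133/61; c = (211·67 − 31·457)/305 = -6/61.
At t = 11: v̂ = (133/61)·(11) + (-6/61)·(1) = 1457/61.

v̂ = 23.885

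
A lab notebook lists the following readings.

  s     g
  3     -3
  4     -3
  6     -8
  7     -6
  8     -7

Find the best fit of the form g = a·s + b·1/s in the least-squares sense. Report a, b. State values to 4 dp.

a = -0.9547, b = -0.1774

Forming MᵀM = [[174, 5]; [5, 6701/28224]] and Mᵀg = [-167, -809/168]ᵀ gives MᵀM·[a, b]ᵀ = Mᵀg.
Determinant 174·(6701/28224) − 5² = 76729/4704.
a = ((-167)·(6701/28224) − 5·(-809/168))/(76729/4704) = -439507/460374; b = (174·(-809/168) − 5·(-167))/(76729/4704) = -13608/76729.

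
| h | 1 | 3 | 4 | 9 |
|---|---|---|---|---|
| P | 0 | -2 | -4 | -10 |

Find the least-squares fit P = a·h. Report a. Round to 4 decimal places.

a = -1.0467

From the data, Σh·h = 107.
Right-hand side: Σh·P = -112.
AᵀA·[a]ᵀ = AᵀP becomes [[107]]·[a]ᵀ = [-112]ᵀ.
Hence a = -112 / 107 ≈ -1.04673.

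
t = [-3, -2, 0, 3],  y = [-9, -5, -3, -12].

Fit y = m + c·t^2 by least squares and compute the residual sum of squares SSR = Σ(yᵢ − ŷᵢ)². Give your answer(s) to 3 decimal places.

AᵀA·[m, c]ᵀ = Aᵀy reads: 4·m + 22·c = -29;  22·m + 178·c = -209.
det = 4·178 − 22² = 228.
m = ((-29)·178 − 22·(-209))/228 = -47/19; c = (4·(-209) − 22·(-29))/228 = -33/38.
Residuals: 49/38, 18/19, -10/19, -65/38; SSR = 219/38.

SSR = 5.763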